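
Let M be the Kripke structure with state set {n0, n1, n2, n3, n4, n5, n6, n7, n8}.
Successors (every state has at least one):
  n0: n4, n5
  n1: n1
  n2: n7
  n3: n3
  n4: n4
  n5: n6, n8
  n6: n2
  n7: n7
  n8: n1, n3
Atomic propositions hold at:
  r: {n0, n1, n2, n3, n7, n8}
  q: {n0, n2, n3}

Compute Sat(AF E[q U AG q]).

AG q: greatest fixpoint, start Z0 = {n0, n2, n3}, keep only states in Sat with every successor in Z. Z1 = {n3}; fixed.
Sat(AG q) = {n3}
E[q U AG q]: least fixpoint, start Z0 = Sat(AG q) = {n3}, add states in Sat(q) with some successor in Z. Already a fixed point.
Sat(E[q U AG q]) = {n3}
AF E[q U AG q]: least fixpoint, start Z0 = {n3}, add states with every successor in Z. Already a fixed point.
Sat(AF E[q U AG q]) = {n3}

{n3}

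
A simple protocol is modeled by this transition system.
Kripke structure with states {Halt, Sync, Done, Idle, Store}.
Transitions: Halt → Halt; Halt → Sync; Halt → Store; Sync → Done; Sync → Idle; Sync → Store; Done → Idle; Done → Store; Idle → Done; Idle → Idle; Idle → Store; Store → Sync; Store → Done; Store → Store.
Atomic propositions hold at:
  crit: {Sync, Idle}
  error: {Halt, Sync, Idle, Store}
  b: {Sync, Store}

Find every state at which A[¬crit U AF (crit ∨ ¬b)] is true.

{Halt, Sync, Done, Idle}

Sat(¬crit) = {Halt, Done, Store}
Sat(¬b) = {Halt, Done, Idle}
Sat(crit ∨ ¬b) = {Halt, Sync, Done, Idle}
AF (crit ∨ ¬b): least fixpoint, start Z0 = {Halt, Sync, Done, Idle}, add states with every successor in Z. Already a fixed point.
Sat(AF (crit ∨ ¬b)) = {Halt, Sync, Done, Idle}
A[¬crit U AF (crit ∨ ¬b)]: least fixpoint, start Z0 = Sat(AF (crit ∨ ¬b)) = {Halt, Sync, Done, Idle}, add states in Sat(¬crit) with every successor in Z. Already a fixed point.
Sat(A[¬crit U AF (crit ∨ ¬b)]) = {Halt, Sync, Done, Idle}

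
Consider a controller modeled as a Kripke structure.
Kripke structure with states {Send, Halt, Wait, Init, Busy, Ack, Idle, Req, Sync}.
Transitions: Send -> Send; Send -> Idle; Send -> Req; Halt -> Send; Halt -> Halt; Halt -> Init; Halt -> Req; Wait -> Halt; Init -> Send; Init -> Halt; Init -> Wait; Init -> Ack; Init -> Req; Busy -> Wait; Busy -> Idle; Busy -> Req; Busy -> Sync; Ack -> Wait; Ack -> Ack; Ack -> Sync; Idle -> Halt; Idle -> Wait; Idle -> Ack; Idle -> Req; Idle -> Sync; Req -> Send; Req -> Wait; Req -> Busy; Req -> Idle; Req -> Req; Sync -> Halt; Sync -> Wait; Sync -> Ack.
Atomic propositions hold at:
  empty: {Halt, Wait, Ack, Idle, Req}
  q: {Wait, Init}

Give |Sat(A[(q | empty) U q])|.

2

Sat(q | empty) = {Halt, Wait, Init, Ack, Idle, Req}
A[(q | empty) U q]: least fixpoint, start Z0 = Sat(q) = {Wait, Init}, add states in Sat(q | empty) with every successor in Z. Already a fixed point.
Sat(A[(q | empty) U q]) = {Wait, Init}
|Sat(A[(q | empty) U q])| = |{Wait, Init}| = 2.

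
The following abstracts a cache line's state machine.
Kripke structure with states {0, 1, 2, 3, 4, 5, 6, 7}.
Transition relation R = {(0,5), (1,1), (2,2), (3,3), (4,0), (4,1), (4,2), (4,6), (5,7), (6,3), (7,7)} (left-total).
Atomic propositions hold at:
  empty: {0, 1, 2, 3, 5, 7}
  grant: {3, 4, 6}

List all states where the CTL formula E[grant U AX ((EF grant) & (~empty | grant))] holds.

EF grant: least fixpoint, start Z0 = {3, 4, 6}, add states with some successor in Z. Already a fixed point.
Sat(EF grant) = {3, 4, 6}
Sat(~empty) = {4, 6}
Sat(~empty | grant) = {3, 4, 6}
Sat((EF grant) & (~empty | grant)) = {3, 4, 6}
Sat(AX ((EF grant) & (~empty | grant))) = {s : every successor in {3, 4, 6}} = {3, 6}
E[grant U AX ((EF grant) & (~empty | grant))]: least fixpoint, start Z0 = Sat(AX ((EF grant) & (~empty | grant))) = {3, 6}, add states in Sat(grant) with some successor in Z. Z1 = {3, 4, 6}; fixed.
Sat(E[grant U AX ((EF grant) & (~empty | grant))]) = {3, 4, 6}

{3, 4, 6}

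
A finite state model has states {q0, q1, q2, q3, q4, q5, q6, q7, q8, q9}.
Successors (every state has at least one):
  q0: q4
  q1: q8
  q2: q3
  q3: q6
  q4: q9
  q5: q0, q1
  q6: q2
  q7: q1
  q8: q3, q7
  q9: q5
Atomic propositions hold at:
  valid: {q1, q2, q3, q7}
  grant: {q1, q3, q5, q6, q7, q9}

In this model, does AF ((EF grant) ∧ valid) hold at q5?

No

EF grant: least fixpoint, start Z0 = {q1, q3, q5, q6, q7, q9}, add states with some successor in Z. Z1 = {q1, q2, q3, q4, q5, q6, q7, q8, q9}; Z2 = {q0, q1, q2, q3, q4, q5, q6, q7, q8, q9}; fixed.
Sat(EF grant) = {q0, q1, q2, q3, q4, q5, q6, q7, q8, q9}
Sat((EF grant) ∧ valid) = {q1, q2, q3, q7}
AF ((EF grant) ∧ valid): least fixpoint, start Z0 = {q1, q2, q3, q7}, add states with every successor in Z. Z1 = {q1, q2, q3, q6, q7, q8}; fixed.
Sat(AF ((EF grant) ∧ valid)) = {q1, q2, q3, q6, q7, q8}
q5 ∉ Sat(AF ((EF grant) ∧ valid)) = {q1, q2, q3, q6, q7, q8}, so the formula does not hold at q5.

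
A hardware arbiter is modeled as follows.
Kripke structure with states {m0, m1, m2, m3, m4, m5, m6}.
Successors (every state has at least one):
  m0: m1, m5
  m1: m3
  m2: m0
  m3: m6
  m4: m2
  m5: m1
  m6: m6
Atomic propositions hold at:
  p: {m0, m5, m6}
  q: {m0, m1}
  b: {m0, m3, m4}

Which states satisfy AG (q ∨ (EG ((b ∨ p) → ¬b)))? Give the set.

Sat(b ∨ p) = {m0, m3, m4, m5, m6}
Sat(¬b) = {m1, m2, m5, m6}
Sat((b ∨ p) → ¬b) = {m1, m2, m5, m6}
EG ((b ∨ p) → ¬b): greatest fixpoint, start Z0 = {m1, m2, m5, m6}, keep only states in Sat with some successor in Z. Z1 = {m5, m6}; Z2 = {m6}; fixed.
Sat(EG ((b ∨ p) → ¬b)) = {m6}
Sat(q ∨ (EG ((b ∨ p) → ¬b))) = {m0, m1, m6}
AG (q ∨ (EG ((b ∨ p) → ¬b))): greatest fixpoint, start Z0 = {m0, m1, m6}, keep only states in Sat with every successor in Z. Z1 = {m6}; fixed.
Sat(AG (q ∨ (EG ((b ∨ p) → ¬b)))) = {m6}

{m6}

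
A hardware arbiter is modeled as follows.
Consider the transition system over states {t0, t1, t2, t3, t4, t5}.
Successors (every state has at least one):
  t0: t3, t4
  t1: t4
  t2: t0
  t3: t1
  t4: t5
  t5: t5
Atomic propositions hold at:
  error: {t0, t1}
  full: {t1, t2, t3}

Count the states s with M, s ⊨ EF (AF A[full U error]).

A[full U error]: least fixpoint, start Z0 = Sat(error) = {t0, t1}, add states in Sat(full) with every successor in Z. Z1 = {t0, t1, t2, t3}; fixed.
Sat(A[full U error]) = {t0, t1, t2, t3}
AF A[full U error]: least fixpoint, start Z0 = {t0, t1, t2, t3}, add states with every successor in Z. Already a fixed point.
Sat(AF A[full U error]) = {t0, t1, t2, t3}
EF (AF A[full U error]): least fixpoint, start Z0 = {t0, t1, t2, t3}, add states with some successor in Z. Already a fixed point.
Sat(EF (AF A[full U error])) = {t0, t1, t2, t3}
|Sat(EF (AF A[full U error]))| = |{t0, t1, t2, t3}| = 4.

4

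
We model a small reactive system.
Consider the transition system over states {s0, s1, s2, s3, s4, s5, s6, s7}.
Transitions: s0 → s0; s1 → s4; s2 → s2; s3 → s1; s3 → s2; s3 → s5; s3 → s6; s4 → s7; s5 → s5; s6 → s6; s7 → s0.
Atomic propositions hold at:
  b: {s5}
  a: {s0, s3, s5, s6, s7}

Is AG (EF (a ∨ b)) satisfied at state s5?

Sat(a ∨ b) = {s0, s3, s5, s6, s7}
EF (a ∨ b): least fixpoint, start Z0 = {s0, s3, s5, s6, s7}, add states with some successor in Z. Z1 = {s0, s3, s4, s5, s6, s7}; Z2 = {s0, s1, s3, s4, s5, s6, s7}; fixed.
Sat(EF (a ∨ b)) = {s0, s1, s3, s4, s5, s6, s7}
AG (EF (a ∨ b)): greatest fixpoint, start Z0 = {s0, s1, s3, s4, s5, s6, s7}, keep only states in Sat with every successor in Z. Z1 = {s0, s1, s4, s5, s6, s7}; fixed.
Sat(AG (EF (a ∨ b))) = {s0, s1, s4, s5, s6, s7}
s5 ∈ Sat(AG (EF (a ∨ b))) = {s0, s1, s4, s5, s6, s7}, so the formula holds at s5.

Yes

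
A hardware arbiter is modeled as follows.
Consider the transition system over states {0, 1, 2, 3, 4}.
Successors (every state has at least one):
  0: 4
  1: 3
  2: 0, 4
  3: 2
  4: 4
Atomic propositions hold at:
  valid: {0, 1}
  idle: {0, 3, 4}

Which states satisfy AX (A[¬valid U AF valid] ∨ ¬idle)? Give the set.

{3}

Sat(¬valid) = {2, 3, 4}
AF valid: least fixpoint, start Z0 = {0, 1}, add states with every successor in Z. Already a fixed point.
Sat(AF valid) = {0, 1}
A[¬valid U AF valid]: least fixpoint, start Z0 = Sat(AF valid) = {0, 1}, add states in Sat(¬valid) with every successor in Z. Already a fixed point.
Sat(A[¬valid U AF valid]) = {0, 1}
Sat(¬idle) = {1, 2}
Sat(A[¬valid U AF valid] ∨ ¬idle) = {0, 1, 2}
Sat(AX (A[¬valid U AF valid] ∨ ¬idle)) = {s : every successor in {0, 1, 2}} = {3}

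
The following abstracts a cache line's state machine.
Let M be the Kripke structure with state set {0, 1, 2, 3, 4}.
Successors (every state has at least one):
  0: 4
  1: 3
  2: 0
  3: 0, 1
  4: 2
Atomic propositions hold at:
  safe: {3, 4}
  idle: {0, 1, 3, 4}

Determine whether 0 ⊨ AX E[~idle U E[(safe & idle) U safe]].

Yes

Sat(~idle) = {2}
Sat(safe & idle) = {3, 4}
E[(safe & idle) U safe]: least fixpoint, start Z0 = Sat(safe) = {3, 4}, add states in Sat(safe & idle) with some successor in Z. Already a fixed point.
Sat(E[(safe & idle) U safe]) = {3, 4}
E[~idle U E[(safe & idle) U safe]]: least fixpoint, start Z0 = Sat(E[(safe & idle) U safe]) = {3, 4}, add states in Sat(~idle) with some successor in Z. Already a fixed point.
Sat(E[~idle U E[(safe & idle) U safe]]) = {3, 4}
Sat(AX E[~idle U E[(safe & idle) U safe]]) = {s : every successor in {3, 4}} = {0, 1}
0 ∈ Sat(AX E[~idle U E[(safe & idle) U safe]]) = {0, 1}, so the formula holds at 0.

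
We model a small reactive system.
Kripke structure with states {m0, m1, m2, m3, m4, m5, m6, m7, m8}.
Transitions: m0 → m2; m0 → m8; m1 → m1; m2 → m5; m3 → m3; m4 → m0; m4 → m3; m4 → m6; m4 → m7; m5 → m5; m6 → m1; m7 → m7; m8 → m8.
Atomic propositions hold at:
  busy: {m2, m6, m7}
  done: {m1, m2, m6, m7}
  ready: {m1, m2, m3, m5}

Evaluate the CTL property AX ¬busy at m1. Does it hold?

Sat(¬busy) = {m0, m1, m3, m4, m5, m8}
Sat(AX ¬busy) = {s : every successor in {m0, m1, m3, m4, m5, m8}} = {m1, m2, m3, m5, m6, m8}
m1 ∈ Sat(AX ¬busy) = {m1, m2, m3, m5, m6, m8}, so the formula holds at m1.

Yes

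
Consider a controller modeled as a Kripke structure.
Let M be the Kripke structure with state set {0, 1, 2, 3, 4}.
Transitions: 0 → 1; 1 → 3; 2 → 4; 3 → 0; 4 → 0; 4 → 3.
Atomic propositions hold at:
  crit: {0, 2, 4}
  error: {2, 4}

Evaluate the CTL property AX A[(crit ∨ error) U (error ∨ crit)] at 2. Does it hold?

Yes

Sat(crit ∨ error) = {0, 2, 4}
Sat(error ∨ crit) = {0, 2, 4}
A[(crit ∨ error) U (error ∨ crit)]: least fixpoint, start Z0 = Sat((error ∨ crit)) = {0, 2, 4}, add states in Sat(crit ∨ error) with every successor in Z. Already a fixed point.
Sat(A[(crit ∨ error) U (error ∨ crit)]) = {0, 2, 4}
Sat(AX A[(crit ∨ error) U (error ∨ crit)]) = {s : every successor in {0, 2, 4}} = {2, 3}
2 ∈ Sat(AX A[(crit ∨ error) U (error ∨ crit)]) = {2, 3}, so the formula holds at 2.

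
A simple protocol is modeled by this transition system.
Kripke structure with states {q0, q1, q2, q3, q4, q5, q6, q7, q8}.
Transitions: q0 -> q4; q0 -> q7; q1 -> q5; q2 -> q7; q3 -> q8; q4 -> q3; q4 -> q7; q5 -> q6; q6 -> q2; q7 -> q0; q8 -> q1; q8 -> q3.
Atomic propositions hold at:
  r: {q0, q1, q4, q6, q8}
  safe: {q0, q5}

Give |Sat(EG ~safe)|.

3

Sat(~safe) = {q1, q2, q3, q4, q6, q7, q8}
EG ~safe: greatest fixpoint, start Z0 = {q1, q2, q3, q4, q6, q7, q8}, keep only states in Sat with some successor in Z. Z1 = {q2, q3, q4, q6, q8}; Z2 = {q3, q4, q6, q8}; Z3 = {q3, q4, q8}; fixed.
Sat(EG ~safe) = {q3, q4, q8}
|Sat(EG ~safe)| = |{q3, q4, q8}| = 3.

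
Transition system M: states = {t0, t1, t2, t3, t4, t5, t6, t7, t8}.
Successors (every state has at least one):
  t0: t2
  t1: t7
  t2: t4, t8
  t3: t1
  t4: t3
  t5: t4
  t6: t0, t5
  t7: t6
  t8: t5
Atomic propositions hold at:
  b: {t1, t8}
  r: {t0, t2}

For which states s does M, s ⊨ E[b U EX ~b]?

Sat(~b) = {t0, t2, t3, t4, t5, t6, t7}
Sat(EX ~b) = {s : some successor in {t0, t2, t3, t4, t5, t6, t7}} = {t0, t1, t2, t4, t5, t6, t7, t8}
E[b U EX ~b]: least fixpoint, start Z0 = Sat(EX ~b) = {t0, t1, t2, t4, t5, t6, t7, t8}, add states in Sat(b) with some successor in Z. Already a fixed point.
Sat(E[b U EX ~b]) = {t0, t1, t2, t4, t5, t6, t7, t8}

{t0, t1, t2, t4, t5, t6, t7, t8}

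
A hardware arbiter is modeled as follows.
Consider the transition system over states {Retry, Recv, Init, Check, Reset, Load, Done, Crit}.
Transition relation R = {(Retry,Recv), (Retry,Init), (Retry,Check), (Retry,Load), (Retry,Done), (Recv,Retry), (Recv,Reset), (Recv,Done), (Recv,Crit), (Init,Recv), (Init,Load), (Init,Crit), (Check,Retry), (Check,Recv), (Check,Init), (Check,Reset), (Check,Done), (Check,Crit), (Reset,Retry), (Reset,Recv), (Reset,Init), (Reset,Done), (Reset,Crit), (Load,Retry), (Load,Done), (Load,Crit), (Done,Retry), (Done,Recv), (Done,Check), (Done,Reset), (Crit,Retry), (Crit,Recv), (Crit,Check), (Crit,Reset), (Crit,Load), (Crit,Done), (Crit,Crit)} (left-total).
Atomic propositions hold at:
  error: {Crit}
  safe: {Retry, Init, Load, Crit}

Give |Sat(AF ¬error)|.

Sat(¬error) = {Retry, Recv, Init, Check, Reset, Load, Done}
AF ¬error: least fixpoint, start Z0 = {Retry, Recv, Init, Check, Reset, Load, Done}, add states with every successor in Z. Already a fixed point.
Sat(AF ¬error) = {Retry, Recv, Init, Check, Reset, Load, Done}
|Sat(AF ¬error)| = |{Retry, Recv, Init, Check, Reset, Load, Done}| = 7.

7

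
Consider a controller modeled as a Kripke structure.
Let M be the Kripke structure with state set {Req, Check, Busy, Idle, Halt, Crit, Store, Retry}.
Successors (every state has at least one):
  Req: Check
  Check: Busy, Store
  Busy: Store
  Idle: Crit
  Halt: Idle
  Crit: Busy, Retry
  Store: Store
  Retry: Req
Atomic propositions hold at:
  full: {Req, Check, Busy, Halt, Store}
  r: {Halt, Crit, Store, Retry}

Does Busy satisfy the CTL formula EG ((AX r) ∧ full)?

Yes

Sat(AX r) = {s : every successor in {Halt, Crit, Store, Retry}} = {Busy, Idle, Store}
Sat((AX r) ∧ full) = {Busy, Store}
EG ((AX r) ∧ full): greatest fixpoint, start Z0 = {Busy, Store}, keep only states in Sat with some successor in Z. Already a fixed point.
Sat(EG ((AX r) ∧ full)) = {Busy, Store}
Busy ∈ Sat(EG ((AX r) ∧ full)) = {Busy, Store}, so the formula holds at Busy.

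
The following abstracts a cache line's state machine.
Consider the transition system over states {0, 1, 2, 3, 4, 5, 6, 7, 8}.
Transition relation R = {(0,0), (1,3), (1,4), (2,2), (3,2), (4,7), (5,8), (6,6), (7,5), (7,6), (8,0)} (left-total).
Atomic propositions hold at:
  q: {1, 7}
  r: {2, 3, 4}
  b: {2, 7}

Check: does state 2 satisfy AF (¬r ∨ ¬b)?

Sat(¬r) = {0, 1, 5, 6, 7, 8}
Sat(¬b) = {0, 1, 3, 4, 5, 6, 8}
Sat(¬r ∨ ¬b) = {0, 1, 3, 4, 5, 6, 7, 8}
AF (¬r ∨ ¬b): least fixpoint, start Z0 = {0, 1, 3, 4, 5, 6, 7, 8}, add states with every successor in Z. Already a fixed point.
Sat(AF (¬r ∨ ¬b)) = {0, 1, 3, 4, 5, 6, 7, 8}
2 ∉ Sat(AF (¬r ∨ ¬b)) = {0, 1, 3, 4, 5, 6, 7, 8}, so the formula does not hold at 2.

No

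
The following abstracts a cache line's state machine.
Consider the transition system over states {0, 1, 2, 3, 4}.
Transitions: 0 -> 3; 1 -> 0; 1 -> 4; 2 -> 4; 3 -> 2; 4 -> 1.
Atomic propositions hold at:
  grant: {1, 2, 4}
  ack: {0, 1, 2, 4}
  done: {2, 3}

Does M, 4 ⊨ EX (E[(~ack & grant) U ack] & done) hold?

Sat(~ack) = {3}
Sat(~ack & grant) = ∅
E[(~ack & grant) U ack]: least fixpoint, start Z0 = Sat(ack) = {0, 1, 2, 4}, add states in Sat(~ack & grant) with some successor in Z. Already a fixed point.
Sat(E[(~ack & grant) U ack]) = {0, 1, 2, 4}
Sat(E[(~ack & grant) U ack] & done) = {2}
Sat(EX (E[(~ack & grant) U ack] & done)) = {s : some successor in {2}} = {3}
4 ∉ Sat(EX (E[(~ack & grant) U ack] & done)) = {3}, so the formula does not hold at 4.

No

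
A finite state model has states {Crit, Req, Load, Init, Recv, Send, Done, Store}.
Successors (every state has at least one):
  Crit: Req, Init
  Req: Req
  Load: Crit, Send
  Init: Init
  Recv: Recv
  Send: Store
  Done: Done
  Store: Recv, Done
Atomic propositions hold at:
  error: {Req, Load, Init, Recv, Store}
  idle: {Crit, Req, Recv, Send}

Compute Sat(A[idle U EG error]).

EG error: greatest fixpoint, start Z0 = {Req, Load, Init, Recv, Store}, keep only states in Sat with some successor in Z. Z1 = {Req, Init, Recv, Store}; fixed.
Sat(EG error) = {Req, Init, Recv, Store}
A[idle U EG error]: least fixpoint, start Z0 = Sat(EG error) = {Req, Init, Recv, Store}, add states in Sat(idle) with every successor in Z. Z1 = {Crit, Req, Init, Recv, Send, Store}; fixed.
Sat(A[idle U EG error]) = {Crit, Req, Init, Recv, Send, Store}

{Crit, Req, Init, Recv, Send, Store}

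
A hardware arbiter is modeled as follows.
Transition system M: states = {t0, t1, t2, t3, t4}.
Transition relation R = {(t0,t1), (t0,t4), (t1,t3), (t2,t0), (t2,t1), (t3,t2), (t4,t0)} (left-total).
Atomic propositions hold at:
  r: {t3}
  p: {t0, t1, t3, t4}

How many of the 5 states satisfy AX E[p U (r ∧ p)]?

4

Sat(r ∧ p) = {t3}
E[p U (r ∧ p)]: least fixpoint, start Z0 = Sat((r ∧ p)) = {t3}, add states in Sat(p) with some successor in Z. Z1 = {t1, t3}; Z2 = {t0, t1, t3}; Z3 = {t0, t1, t3, t4}; fixed.
Sat(E[p U (r ∧ p)]) = {t0, t1, t3, t4}
Sat(AX E[p U (r ∧ p)]) = {s : every successor in {t0, t1, t3, t4}} = {t0, t1, t2, t4}
|Sat(AX E[p U (r ∧ p)])| = |{t0, t1, t2, t4}| = 4.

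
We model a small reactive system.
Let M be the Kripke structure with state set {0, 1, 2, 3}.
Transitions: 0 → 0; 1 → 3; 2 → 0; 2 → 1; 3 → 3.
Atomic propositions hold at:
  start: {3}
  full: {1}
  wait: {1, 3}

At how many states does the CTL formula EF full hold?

EF full: least fixpoint, start Z0 = {1}, add states with some successor in Z. Z1 = {1, 2}; fixed.
Sat(EF full) = {1, 2}
|Sat(EF full)| = |{1, 2}| = 2.

2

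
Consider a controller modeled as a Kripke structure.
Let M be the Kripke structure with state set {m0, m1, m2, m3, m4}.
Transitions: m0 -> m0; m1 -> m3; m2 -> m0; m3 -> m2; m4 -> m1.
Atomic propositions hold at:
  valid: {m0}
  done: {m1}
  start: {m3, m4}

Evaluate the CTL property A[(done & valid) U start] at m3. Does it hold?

Yes

Sat(done & valid) = ∅
A[(done & valid) U start]: least fixpoint, start Z0 = Sat(start) = {m3, m4}, add states in Sat(done & valid) with every successor in Z. Already a fixed point.
Sat(A[(done & valid) U start]) = {m3, m4}
m3 ∈ Sat(A[(done & valid) U start]) = {m3, m4}, so the formula holds at m3.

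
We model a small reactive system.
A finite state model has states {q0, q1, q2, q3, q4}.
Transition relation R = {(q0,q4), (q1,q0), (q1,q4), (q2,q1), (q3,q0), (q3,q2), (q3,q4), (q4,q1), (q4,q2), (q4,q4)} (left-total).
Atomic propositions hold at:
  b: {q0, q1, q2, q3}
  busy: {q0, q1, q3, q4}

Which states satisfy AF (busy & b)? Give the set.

Sat(busy & b) = {q0, q1, q3}
AF (busy & b): least fixpoint, start Z0 = {q0, q1, q3}, add states with every successor in Z. Z1 = {q0, q1, q2, q3}; fixed.
Sat(AF (busy & b)) = {q0, q1, q2, q3}

{q0, q1, q2, q3}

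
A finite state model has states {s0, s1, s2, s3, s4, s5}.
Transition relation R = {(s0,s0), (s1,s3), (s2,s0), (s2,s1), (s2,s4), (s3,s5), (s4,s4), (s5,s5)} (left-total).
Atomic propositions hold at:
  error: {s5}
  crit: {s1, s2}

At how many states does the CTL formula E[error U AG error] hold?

1

AG error: greatest fixpoint, start Z0 = {s5}, keep only states in Sat with every successor in Z. Already a fixed point.
Sat(AG error) = {s5}
E[error U AG error]: least fixpoint, start Z0 = Sat(AG error) = {s5}, add states in Sat(error) with some successor in Z. Already a fixed point.
Sat(E[error U AG error]) = {s5}
|Sat(E[error U AG error])| = |{s5}| = 1.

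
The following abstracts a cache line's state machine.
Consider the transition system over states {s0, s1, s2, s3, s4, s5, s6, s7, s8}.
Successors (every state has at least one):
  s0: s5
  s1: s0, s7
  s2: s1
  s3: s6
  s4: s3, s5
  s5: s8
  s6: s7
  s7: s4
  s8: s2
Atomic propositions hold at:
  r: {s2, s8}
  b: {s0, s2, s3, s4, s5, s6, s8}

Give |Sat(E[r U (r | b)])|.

7

Sat(r | b) = {s0, s2, s3, s4, s5, s6, s8}
E[r U (r | b)]: least fixpoint, start Z0 = Sat((r | b)) = {s0, s2, s3, s4, s5, s6, s8}, add states in Sat(r) with some successor in Z. Already a fixed point.
Sat(E[r U (r | b)]) = {s0, s2, s3, s4, s5, s6, s8}
|Sat(E[r U (r | b)])| = |{s0, s2, s3, s4, s5, s6, s8}| = 7.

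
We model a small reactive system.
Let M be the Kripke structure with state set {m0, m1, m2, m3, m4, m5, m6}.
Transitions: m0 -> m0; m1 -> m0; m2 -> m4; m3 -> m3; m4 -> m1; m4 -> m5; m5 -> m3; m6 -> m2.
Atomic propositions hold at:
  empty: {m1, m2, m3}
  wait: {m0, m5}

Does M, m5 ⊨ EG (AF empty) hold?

AF empty: least fixpoint, start Z0 = {m1, m2, m3}, add states with every successor in Z. Z1 = {m1, m2, m3, m5, m6}; Z2 = {m1, m2, m3, m4, m5, m6}; fixed.
Sat(AF empty) = {m1, m2, m3, m4, m5, m6}
EG (AF empty): greatest fixpoint, start Z0 = {m1, m2, m3, m4, m5, m6}, keep only states in Sat with some successor in Z. Z1 = {m2, m3, m4, m5, m6}; fixed.
Sat(EG (AF empty)) = {m2, m3, m4, m5, m6}
m5 ∈ Sat(EG (AF empty)) = {m2, m3, m4, m5, m6}, so the formula holds at m5.

Yes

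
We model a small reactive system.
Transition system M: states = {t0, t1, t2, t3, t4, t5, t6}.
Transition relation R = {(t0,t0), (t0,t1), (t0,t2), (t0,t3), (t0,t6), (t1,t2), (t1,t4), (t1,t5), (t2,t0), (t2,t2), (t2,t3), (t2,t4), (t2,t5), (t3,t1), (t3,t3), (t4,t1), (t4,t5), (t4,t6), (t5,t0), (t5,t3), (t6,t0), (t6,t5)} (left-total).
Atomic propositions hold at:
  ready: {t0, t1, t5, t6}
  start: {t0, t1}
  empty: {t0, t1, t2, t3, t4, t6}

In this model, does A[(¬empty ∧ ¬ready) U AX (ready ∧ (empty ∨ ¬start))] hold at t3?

Sat(¬empty) = {t5}
Sat(¬ready) = {t2, t3, t4}
Sat(¬empty ∧ ¬ready) = ∅
Sat(¬start) = {t2, t3, t4, t5, t6}
Sat(empty ∨ ¬start) = {t0, t1, t2, t3, t4, t5, t6}
Sat(ready ∧ (empty ∨ ¬start)) = {t0, t1, t5, t6}
Sat(AX (ready ∧ (empty ∨ ¬start))) = {s : every successor in {t0, t1, t5, t6}} = {t4, t6}
A[(¬empty ∧ ¬ready) U AX (ready ∧ (empty ∨ ¬start))]: least fixpoint, start Z0 = Sat(AX (ready ∧ (empty ∨ ¬start))) = {t4, t6}, add states in Sat(¬empty ∧ ¬ready) with every successor in Z. Already a fixed point.
Sat(A[(¬empty ∧ ¬ready) U AX (ready ∧ (empty ∨ ¬start))]) = {t4, t6}
t3 ∉ Sat(A[(¬empty ∧ ¬ready) U AX (ready ∧ (empty ∨ ¬start))]) = {t4, t6}, so the formula does not hold at t3.

No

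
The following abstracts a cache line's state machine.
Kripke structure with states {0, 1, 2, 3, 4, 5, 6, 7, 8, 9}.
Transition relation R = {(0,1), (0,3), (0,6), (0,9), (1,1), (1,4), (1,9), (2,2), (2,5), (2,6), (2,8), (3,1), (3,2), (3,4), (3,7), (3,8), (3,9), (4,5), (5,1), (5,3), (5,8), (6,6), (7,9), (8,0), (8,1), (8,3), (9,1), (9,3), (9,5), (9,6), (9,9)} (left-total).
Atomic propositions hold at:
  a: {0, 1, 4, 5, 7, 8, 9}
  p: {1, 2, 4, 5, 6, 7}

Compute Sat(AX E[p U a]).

{1, 3, 4, 7}

E[p U a]: least fixpoint, start Z0 = Sat(a) = {0, 1, 4, 5, 7, 8, 9}, add states in Sat(p) with some successor in Z. Z1 = {0, 1, 2, 4, 5, 7, 8, 9}; fixed.
Sat(E[p U a]) = {0, 1, 2, 4, 5, 7, 8, 9}
Sat(AX E[p U a]) = {s : every successor in {0, 1, 2, 4, 5, 7, 8, 9}} = {1, 3, 4, 7}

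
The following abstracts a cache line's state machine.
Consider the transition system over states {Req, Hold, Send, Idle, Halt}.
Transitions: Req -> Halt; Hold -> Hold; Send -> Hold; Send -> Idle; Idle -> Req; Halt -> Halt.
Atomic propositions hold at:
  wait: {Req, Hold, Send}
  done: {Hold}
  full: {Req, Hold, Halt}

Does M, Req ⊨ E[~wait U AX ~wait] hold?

Sat(~wait) = {Idle, Halt}
Sat(AX ~wait) = {s : every successor in {Idle, Halt}} = {Req, Halt}
E[~wait U AX ~wait]: least fixpoint, start Z0 = Sat(AX ~wait) = {Req, Halt}, add states in Sat(~wait) with some successor in Z. Z1 = {Req, Idle, Halt}; fixed.
Sat(E[~wait U AX ~wait]) = {Req, Idle, Halt}
Req ∈ Sat(E[~wait U AX ~wait]) = {Req, Idle, Halt}, so the formula holds at Req.

Yes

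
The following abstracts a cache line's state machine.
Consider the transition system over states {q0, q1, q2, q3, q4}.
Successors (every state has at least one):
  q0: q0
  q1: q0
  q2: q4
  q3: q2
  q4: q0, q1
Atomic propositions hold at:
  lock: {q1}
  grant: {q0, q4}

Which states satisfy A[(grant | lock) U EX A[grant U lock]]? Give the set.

{q4}

Sat(grant | lock) = {q0, q1, q4}
A[grant U lock]: least fixpoint, start Z0 = Sat(lock) = {q1}, add states in Sat(grant) with every successor in Z. Already a fixed point.
Sat(A[grant U lock]) = {q1}
Sat(EX A[grant U lock]) = {s : some successor in {q1}} = {q4}
A[(grant | lock) U EX A[grant U lock]]: least fixpoint, start Z0 = Sat(EX A[grant U lock]) = {q4}, add states in Sat(grant | lock) with every successor in Z. Already a fixed point.
Sat(A[(grant | lock) U EX A[grant U lock]]) = {q4}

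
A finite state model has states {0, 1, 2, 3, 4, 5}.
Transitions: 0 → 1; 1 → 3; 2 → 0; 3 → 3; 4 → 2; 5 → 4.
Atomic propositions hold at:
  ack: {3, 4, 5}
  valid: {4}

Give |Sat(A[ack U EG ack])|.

1

EG ack: greatest fixpoint, start Z0 = {3, 4, 5}, keep only states in Sat with some successor in Z. Z1 = {3, 5}; Z2 = {3}; fixed.
Sat(EG ack) = {3}
A[ack U EG ack]: least fixpoint, start Z0 = Sat(EG ack) = {3}, add states in Sat(ack) with every successor in Z. Already a fixed point.
Sat(A[ack U EG ack]) = {3}
|Sat(A[ack U EG ack])| = |{3}| = 1.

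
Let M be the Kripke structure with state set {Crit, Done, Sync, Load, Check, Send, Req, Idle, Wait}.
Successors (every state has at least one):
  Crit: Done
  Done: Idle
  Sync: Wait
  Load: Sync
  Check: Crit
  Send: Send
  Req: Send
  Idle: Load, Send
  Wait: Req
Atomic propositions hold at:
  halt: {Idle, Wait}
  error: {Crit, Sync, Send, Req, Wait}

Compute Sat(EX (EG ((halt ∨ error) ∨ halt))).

Sat(halt ∨ error) = {Crit, Sync, Send, Req, Idle, Wait}
Sat((halt ∨ error) ∨ halt) = {Crit, Sync, Send, Req, Idle, Wait}
EG ((halt ∨ error) ∨ halt): greatest fixpoint, start Z0 = {Crit, Sync, Send, Req, Idle, Wait}, keep only states in Sat with some successor in Z. Z1 = {Sync, Send, Req, Idle, Wait}; fixed.
Sat(EG ((halt ∨ error) ∨ halt)) = {Sync, Send, Req, Idle, Wait}
Sat(EX (EG ((halt ∨ error) ∨ halt))) = {s : some successor in {Sync, Send, Req, Idle, Wait}} = {Done, Sync, Load, Send, Req, Idle, Wait}

{Done, Sync, Load, Send, Req, Idle, Wait}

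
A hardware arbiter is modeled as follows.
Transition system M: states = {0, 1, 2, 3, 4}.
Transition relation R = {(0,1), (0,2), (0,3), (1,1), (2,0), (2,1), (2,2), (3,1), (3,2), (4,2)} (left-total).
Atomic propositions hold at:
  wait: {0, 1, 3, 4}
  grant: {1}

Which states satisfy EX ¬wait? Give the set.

{0, 2, 3, 4}

Sat(¬wait) = {2}
Sat(EX ¬wait) = {s : some successor in {2}} = {0, 2, 3, 4}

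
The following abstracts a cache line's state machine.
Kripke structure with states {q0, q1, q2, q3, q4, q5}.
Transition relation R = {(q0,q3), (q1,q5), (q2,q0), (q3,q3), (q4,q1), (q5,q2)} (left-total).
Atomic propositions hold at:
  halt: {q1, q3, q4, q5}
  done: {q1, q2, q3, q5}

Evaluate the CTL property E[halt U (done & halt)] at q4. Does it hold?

Sat(done & halt) = {q1, q3, q5}
E[halt U (done & halt)]: least fixpoint, start Z0 = Sat((done & halt)) = {q1, q3, q5}, add states in Sat(halt) with some successor in Z. Z1 = {q1, q3, q4, q5}; fixed.
Sat(E[halt U (done & halt)]) = {q1, q3, q4, q5}
q4 ∈ Sat(E[halt U (done & halt)]) = {q1, q3, q4, q5}, so the formula holds at q4.

Yes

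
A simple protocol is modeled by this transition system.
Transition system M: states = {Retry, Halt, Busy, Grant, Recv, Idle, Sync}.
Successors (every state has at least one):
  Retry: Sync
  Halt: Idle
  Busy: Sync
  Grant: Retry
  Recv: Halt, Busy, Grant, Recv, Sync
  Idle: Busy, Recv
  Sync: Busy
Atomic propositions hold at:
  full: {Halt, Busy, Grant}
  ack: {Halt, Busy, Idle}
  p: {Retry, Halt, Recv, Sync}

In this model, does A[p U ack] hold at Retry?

Yes

A[p U ack]: least fixpoint, start Z0 = Sat(ack) = {Halt, Busy, Idle}, add states in Sat(p) with every successor in Z. Z1 = {Halt, Busy, Idle, Sync}; Z2 = {Retry, Halt, Busy, Idle, Sync}; fixed.
Sat(A[p U ack]) = {Retry, Halt, Busy, Idle, Sync}
Retry ∈ Sat(A[p U ack]) = {Retry, Halt, Busy, Idle, Sync}, so the formula holds at Retry.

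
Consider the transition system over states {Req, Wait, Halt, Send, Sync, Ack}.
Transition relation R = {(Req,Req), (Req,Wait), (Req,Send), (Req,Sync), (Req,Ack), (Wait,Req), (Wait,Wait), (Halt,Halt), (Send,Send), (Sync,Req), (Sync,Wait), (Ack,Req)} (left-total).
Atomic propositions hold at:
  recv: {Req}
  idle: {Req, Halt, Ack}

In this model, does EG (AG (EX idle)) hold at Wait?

Sat(EX idle) = {s : some successor in {Req, Halt, Ack}} = {Req, Wait, Halt, Sync, Ack}
AG (EX idle): greatest fixpoint, start Z0 = {Req, Wait, Halt, Sync, Ack}, keep only states in Sat with every successor in Z. Z1 = {Wait, Halt, Sync, Ack}; Z2 = {Halt}; fixed.
Sat(AG (EX idle)) = {Halt}
EG (AG (EX idle)): greatest fixpoint, start Z0 = {Halt}, keep only states in Sat with some successor in Z. Already a fixed point.
Sat(EG (AG (EX idle))) = {Halt}
Wait ∉ Sat(EG (AG (EX idle))) = {Halt}, so the formula does not hold at Wait.

No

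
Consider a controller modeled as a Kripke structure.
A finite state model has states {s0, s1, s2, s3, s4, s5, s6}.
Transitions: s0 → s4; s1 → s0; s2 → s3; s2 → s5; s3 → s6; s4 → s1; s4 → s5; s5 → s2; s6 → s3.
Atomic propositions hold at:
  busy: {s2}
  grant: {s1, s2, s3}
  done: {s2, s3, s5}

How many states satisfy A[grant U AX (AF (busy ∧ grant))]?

1

Sat(busy ∧ grant) = {s2}
AF (busy ∧ grant): least fixpoint, start Z0 = {s2}, add states with every successor in Z. Z1 = {s2, s5}; fixed.
Sat(AF (busy ∧ grant)) = {s2, s5}
Sat(AX (AF (busy ∧ grant))) = {s : every successor in {s2, s5}} = {s5}
A[grant U AX (AF (busy ∧ grant))]: least fixpoint, start Z0 = Sat(AX (AF (busy ∧ grant))) = {s5}, add states in Sat(grant) with every successor in Z. Already a fixed point.
Sat(A[grant U AX (AF (busy ∧ grant))]) = {s5}
|Sat(A[grant U AX (AF (busy ∧ grant))])| = |{s5}| = 1.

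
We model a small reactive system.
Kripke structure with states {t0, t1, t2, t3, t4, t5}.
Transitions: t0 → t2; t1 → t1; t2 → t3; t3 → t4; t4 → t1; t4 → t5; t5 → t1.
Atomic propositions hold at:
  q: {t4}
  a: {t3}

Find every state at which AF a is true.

AF a: least fixpoint, start Z0 = {t3}, add states with every successor in Z. Z1 = {t2, t3}; Z2 = {t0, t2, t3}; fixed.
Sat(AF a) = {t0, t2, t3}

{t0, t2, t3}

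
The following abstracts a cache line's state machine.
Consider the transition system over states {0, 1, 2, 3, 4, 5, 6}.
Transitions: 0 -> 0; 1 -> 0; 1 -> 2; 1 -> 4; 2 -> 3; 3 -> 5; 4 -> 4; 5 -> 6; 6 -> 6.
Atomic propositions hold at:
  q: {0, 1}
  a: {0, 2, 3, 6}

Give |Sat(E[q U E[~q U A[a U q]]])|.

Sat(~q) = {2, 3, 4, 5, 6}
A[a U q]: least fixpoint, start Z0 = Sat(q) = {0, 1}, add states in Sat(a) with every successor in Z. Already a fixed point.
Sat(A[a U q]) = {0, 1}
E[~q U A[a U q]]: least fixpoint, start Z0 = Sat(A[a U q]) = {0, 1}, add states in Sat(~q) with some successor in Z. Already a fixed point.
Sat(E[~q U A[a U q]]) = {0, 1}
E[q U E[~q U A[a U q]]]: least fixpoint, start Z0 = Sat(E[~q U A[a U q]]) = {0, 1}, add states in Sat(q) with some successor in Z. Already a fixed point.
Sat(E[q U E[~q U A[a U q]]]) = {0, 1}
|Sat(E[q U E[~q U A[a U q]]])| = |{0, 1}| = 2.

2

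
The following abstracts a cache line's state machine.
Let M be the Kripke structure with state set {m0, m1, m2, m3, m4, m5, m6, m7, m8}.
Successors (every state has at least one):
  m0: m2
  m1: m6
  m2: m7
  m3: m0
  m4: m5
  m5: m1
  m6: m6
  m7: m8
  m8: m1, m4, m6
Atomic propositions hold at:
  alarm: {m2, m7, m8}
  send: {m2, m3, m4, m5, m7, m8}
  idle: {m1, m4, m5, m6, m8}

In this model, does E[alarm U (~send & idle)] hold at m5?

Sat(~send) = {m0, m1, m6}
Sat(~send & idle) = {m1, m6}
E[alarm U (~send & idle)]: least fixpoint, start Z0 = Sat((~send & idle)) = {m1, m6}, add states in Sat(alarm) with some successor in Z. Z1 = {m1, m6, m8}; Z2 = {m1, m6, m7, m8}; Z3 = {m1, m2, m6, m7, m8}; fixed.
Sat(E[alarm U (~send & idle)]) = {m1, m2, m6, m7, m8}
m5 ∉ Sat(E[alarm U (~send & idle)]) = {m1, m2, m6, m7, m8}, so the formula does not hold at m5.

No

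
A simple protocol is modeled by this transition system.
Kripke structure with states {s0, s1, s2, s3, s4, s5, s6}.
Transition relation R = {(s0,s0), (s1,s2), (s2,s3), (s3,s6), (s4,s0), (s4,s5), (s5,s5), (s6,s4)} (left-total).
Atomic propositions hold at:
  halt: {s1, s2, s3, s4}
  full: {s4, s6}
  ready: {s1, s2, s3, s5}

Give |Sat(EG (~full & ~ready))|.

Sat(~full) = {s0, s1, s2, s3, s5}
Sat(~ready) = {s0, s4, s6}
Sat(~full & ~ready) = {s0}
EG (~full & ~ready): greatest fixpoint, start Z0 = {s0}, keep only states in Sat with some successor in Z. Already a fixed point.
Sat(EG (~full & ~ready)) = {s0}
|Sat(EG (~full & ~ready))| = |{s0}| = 1.

1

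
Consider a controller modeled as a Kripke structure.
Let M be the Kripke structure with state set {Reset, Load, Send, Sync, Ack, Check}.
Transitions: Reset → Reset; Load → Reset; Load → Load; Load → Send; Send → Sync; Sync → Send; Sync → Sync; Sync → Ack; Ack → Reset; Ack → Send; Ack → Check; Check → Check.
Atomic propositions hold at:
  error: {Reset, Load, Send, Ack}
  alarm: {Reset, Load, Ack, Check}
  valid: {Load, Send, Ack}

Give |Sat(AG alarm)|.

AG alarm: greatest fixpoint, start Z0 = {Reset, Load, Ack, Check}, keep only states in Sat with every successor in Z. Z1 = {Reset, Check}; fixed.
Sat(AG alarm) = {Reset, Check}
|Sat(AG alarm)| = |{Reset, Check}| = 2.

2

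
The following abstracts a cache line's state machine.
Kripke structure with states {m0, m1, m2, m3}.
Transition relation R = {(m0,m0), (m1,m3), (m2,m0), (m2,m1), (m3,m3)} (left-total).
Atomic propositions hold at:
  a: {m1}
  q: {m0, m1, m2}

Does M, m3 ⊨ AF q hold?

No

AF q: least fixpoint, start Z0 = {m0, m1, m2}, add states with every successor in Z. Already a fixed point.
Sat(AF q) = {m0, m1, m2}
m3 ∉ Sat(AF q) = {m0, m1, m2}, so the formula does not hold at m3.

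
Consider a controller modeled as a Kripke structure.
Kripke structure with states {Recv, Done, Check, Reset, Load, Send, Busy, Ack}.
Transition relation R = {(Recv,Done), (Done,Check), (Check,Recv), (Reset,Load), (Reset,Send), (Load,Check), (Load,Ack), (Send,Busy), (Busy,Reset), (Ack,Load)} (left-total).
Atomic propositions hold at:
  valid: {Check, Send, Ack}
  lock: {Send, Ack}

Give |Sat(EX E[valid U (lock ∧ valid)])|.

Sat(lock ∧ valid) = {Send, Ack}
E[valid U (lock ∧ valid)]: least fixpoint, start Z0 = Sat((lock ∧ valid)) = {Send, Ack}, add states in Sat(valid) with some successor in Z. Already a fixed point.
Sat(E[valid U (lock ∧ valid)]) = {Send, Ack}
Sat(EX E[valid U (lock ∧ valid)]) = {s : some successor in {Send, Ack}} = {Reset, Load}
|Sat(EX E[valid U (lock ∧ valid)])| = |{Reset, Load}| = 2.

2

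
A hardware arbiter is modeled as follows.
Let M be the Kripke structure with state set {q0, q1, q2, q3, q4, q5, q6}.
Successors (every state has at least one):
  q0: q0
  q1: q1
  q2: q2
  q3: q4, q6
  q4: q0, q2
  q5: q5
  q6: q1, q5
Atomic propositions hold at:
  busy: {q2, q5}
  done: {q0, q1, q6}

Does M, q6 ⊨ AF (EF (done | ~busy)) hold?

Sat(~busy) = {q0, q1, q3, q4, q6}
Sat(done | ~busy) = {q0, q1, q3, q4, q6}
EF (done | ~busy): least fixpoint, start Z0 = {q0, q1, q3, q4, q6}, add states with some successor in Z. Already a fixed point.
Sat(EF (done | ~busy)) = {q0, q1, q3, q4, q6}
AF (EF (done | ~busy)): least fixpoint, start Z0 = {q0, q1, q3, q4, q6}, add states with every successor in Z. Already a fixed point.
Sat(AF (EF (done | ~busy))) = {q0, q1, q3, q4, q6}
q6 ∈ Sat(AF (EF (done | ~busy))) = {q0, q1, q3, q4, q6}, so the formula holds at q6.

Yes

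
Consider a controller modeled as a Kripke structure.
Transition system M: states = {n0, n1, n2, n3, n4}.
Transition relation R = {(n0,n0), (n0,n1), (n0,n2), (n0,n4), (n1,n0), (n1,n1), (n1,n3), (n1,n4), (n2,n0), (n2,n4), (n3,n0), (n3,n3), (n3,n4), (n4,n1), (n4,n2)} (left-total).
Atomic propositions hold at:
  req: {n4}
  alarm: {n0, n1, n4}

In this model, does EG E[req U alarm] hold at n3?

E[req U alarm]: least fixpoint, start Z0 = Sat(alarm) = {n0, n1, n4}, add states in Sat(req) with some successor in Z. Already a fixed point.
Sat(E[req U alarm]) = {n0, n1, n4}
EG E[req U alarm]: greatest fixpoint, start Z0 = {n0, n1, n4}, keep only states in Sat with some successor in Z. Already a fixed point.
Sat(EG E[req U alarm]) = {n0, n1, n4}
n3 ∉ Sat(EG E[req U alarm]) = {n0, n1, n4}, so the formula does not hold at n3.

No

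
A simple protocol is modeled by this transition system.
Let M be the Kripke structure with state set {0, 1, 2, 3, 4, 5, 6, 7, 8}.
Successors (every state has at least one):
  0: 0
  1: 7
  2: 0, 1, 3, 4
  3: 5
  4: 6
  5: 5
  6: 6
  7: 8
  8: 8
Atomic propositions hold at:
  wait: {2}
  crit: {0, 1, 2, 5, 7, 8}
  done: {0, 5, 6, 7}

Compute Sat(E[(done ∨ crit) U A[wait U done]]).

{0, 1, 2, 5, 6, 7}

Sat(done ∨ crit) = {0, 1, 2, 5, 6, 7, 8}
A[wait U done]: least fixpoint, start Z0 = Sat(done) = {0, 5, 6, 7}, add states in Sat(wait) with every successor in Z. Already a fixed point.
Sat(A[wait U done]) = {0, 5, 6, 7}
E[(done ∨ crit) U A[wait U done]]: least fixpoint, start Z0 = Sat(A[wait U done]) = {0, 5, 6, 7}, add states in Sat(done ∨ crit) with some successor in Z. Z1 = {0, 1, 2, 5, 6, 7}; fixed.
Sat(E[(done ∨ crit) U A[wait U done]]) = {0, 1, 2, 5, 6, 7}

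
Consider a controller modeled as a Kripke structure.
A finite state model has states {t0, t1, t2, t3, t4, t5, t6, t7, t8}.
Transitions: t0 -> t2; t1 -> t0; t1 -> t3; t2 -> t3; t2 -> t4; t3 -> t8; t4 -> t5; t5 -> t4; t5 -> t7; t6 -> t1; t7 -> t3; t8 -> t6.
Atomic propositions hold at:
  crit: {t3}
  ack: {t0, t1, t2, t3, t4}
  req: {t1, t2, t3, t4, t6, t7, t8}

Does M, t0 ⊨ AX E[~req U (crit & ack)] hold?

Sat(~req) = {t0, t5}
Sat(crit & ack) = {t3}
E[~req U (crit & ack)]: least fixpoint, start Z0 = Sat((crit & ack)) = {t3}, add states in Sat(~req) with some successor in Z. Already a fixed point.
Sat(E[~req U (crit & ack)]) = {t3}
Sat(AX E[~req U (crit & ack)]) = {s : every successor in {t3}} = {t7}
t0 ∉ Sat(AX E[~req U (crit & ack)]) = {t7}, so the formula does not hold at t0.

No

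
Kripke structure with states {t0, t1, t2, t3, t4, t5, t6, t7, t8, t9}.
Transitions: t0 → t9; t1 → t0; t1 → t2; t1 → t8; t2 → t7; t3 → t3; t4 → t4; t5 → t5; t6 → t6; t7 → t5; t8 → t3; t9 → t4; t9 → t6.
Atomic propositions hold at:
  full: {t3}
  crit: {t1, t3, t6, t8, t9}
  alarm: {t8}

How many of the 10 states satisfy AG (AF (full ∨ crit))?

Sat(full ∨ crit) = {t1, t3, t6, t8, t9}
AF (full ∨ crit): least fixpoint, start Z0 = {t1, t3, t6, t8, t9}, add states with every successor in Z. Z1 = {t0, t1, t3, t6, t8, t9}; fixed.
Sat(AF (full ∨ crit)) = {t0, t1, t3, t6, t8, t9}
AG (AF (full ∨ crit)): greatest fixpoint, start Z0 = {t0, t1, t3, t6, t8, t9}, keep only states in Sat with every successor in Z. Z1 = {t0, t3, t6, t8}; Z2 = {t3, t6, t8}; fixed.
Sat(AG (AF (full ∨ crit))) = {t3, t6, t8}
|Sat(AG (AF (full ∨ crit)))| = |{t3, t6, t8}| = 3.

3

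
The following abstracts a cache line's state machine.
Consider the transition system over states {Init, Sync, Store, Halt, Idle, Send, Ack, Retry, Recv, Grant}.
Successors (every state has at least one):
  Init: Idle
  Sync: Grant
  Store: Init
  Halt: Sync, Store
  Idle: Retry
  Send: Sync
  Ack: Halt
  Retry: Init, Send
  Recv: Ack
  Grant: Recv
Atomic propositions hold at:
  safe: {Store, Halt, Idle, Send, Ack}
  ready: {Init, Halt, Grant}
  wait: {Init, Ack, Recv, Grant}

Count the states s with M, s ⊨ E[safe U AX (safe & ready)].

Sat(safe & ready) = {Halt}
Sat(AX (safe & ready)) = {s : every successor in {Halt}} = {Ack}
E[safe U AX (safe & ready)]: least fixpoint, start Z0 = Sat(AX (safe & ready)) = {Ack}, add states in Sat(safe) with some successor in Z. Already a fixed point.
Sat(E[safe U AX (safe & ready)]) = {Ack}
|Sat(E[safe U AX (safe & ready)])| = |{Ack}| = 1.

1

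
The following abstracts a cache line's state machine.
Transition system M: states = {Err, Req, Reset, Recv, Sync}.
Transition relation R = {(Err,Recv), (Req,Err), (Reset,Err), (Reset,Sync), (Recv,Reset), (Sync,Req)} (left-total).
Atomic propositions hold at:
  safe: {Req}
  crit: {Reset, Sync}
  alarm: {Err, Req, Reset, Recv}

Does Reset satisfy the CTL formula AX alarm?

Sat(AX alarm) = {s : every successor in {Err, Req, Reset, Recv}} = {Err, Req, Recv, Sync}
Reset ∉ Sat(AX alarm) = {Err, Req, Recv, Sync}, so the formula does not hold at Reset.

No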